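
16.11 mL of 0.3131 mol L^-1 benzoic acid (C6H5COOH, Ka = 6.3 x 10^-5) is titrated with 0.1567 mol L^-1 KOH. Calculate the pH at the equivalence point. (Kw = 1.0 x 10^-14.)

n(C6H5COOH) = 0.3131 x 0.01611 = 0.005044 mol; V(KOH) at equivalence = 0.005044/0.1567 = 0.03219 L.
At equivalence all the acid is converted to C6H5COO-; total volume = 0.01611 + 0.03219 = 0.04830 L, so [C6H5COO-] = 0.005044/0.04830 = 0.1044 M.
Kb = Kw/Ka = 1.0e-14 / 6.3 x 10^-5 = 1.59e-10.
[OH^-] = sqrt(Kb x [C6H5COO-]) = sqrt(1.59e-10 x 0.1044) = 4.07e-6 M.
pOH = 5.39, so pH = 14.00 - 5.39 = 8.61.

8.61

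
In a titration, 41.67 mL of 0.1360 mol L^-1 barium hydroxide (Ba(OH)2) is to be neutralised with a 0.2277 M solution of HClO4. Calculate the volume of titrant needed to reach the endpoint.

n(Ba(OH)2) = 0.1360 mol/L x 0.04167 L = 0.005667 mol.
The neutralisation is 1 Ba(OH)2 : 2 HClO4, so n(HClO4) = 0.005667 x 2/1 = 0.01133 mol.
V(HClO4) = 0.01133 / 0.2277 = 0.04978 L = 49.8 mL.

49.8 mL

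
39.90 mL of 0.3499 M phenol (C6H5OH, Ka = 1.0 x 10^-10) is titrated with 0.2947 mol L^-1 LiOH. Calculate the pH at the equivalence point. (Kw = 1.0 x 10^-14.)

11.60

n(C6H5OH) = 0.3499 x 0.03990 = 0.01396 mol; V(LiOH) at equivalence = 0.01396/0.2947 = 0.04737 L.
At equivalence all the acid is converted to C6H5O-; total volume = 0.03990 + 0.04737 = 0.08727 L, so [C6H5O-] = 0.01396/0.08727 = 0.1600 M.
Kb = Kw/Ka = 1.0e-14 / 1.0 x 10^-10 = 0.000100.
[OH^-] = sqrt(Kb x [C6H5O-]) = sqrt(0.000100 x 0.1600) = 0.00400 M.
pOH = 2.40, so pH = 14.00 - 2.40 = 11.60.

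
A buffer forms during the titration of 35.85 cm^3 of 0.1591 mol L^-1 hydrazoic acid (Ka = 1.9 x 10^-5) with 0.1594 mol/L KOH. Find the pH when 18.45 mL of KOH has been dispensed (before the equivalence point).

Initial n(HN3) = 0.1591 x 0.03585 = 0.005704 mol.
n(KOH) added = 0.1594 x 0.01845 = 0.002941 mol, converting that many moles of HN3 to N3-.
Remaining n(HN3) = 0.002763 mol; n(N3-) = 0.002941 mol.
By Henderson-Hasselbalch, pH = pKa + log([A^-]/[HA]) = 4.72 + log(0.002941/0.002763) = 4.72 + (+0.03) = 4.75.

4.75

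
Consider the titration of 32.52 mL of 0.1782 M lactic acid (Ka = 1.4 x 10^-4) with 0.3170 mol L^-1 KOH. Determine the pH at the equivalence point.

8.46

n(HC3H5O3) = 0.1782 x 0.03252 = 0.005795 mol; V(KOH) at equivalence = 0.005795/0.3170 = 0.01828 L.
At equivalence all the acid is converted to C3H5O3-; total volume = 0.03252 + 0.01828 = 0.05080 L, so [C3H5O3-] = 0.005795/0.05080 = 0.1141 M.
Kb = Kw/Ka = 1.0e-14 / 1.4 x 10^-4 = 7.14e-11.
[OH^-] = sqrt(Kb x [C3H5O3-]) = sqrt(7.14e-11 x 0.1141) = 2.85e-6 M.
pOH = 5.54, so pH = 14.00 - 5.54 = 8.46.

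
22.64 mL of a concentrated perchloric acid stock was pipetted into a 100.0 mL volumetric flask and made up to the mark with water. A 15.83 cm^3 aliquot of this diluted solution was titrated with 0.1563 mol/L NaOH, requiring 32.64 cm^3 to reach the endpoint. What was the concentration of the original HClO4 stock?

1.42 M

n(NaOH) = 0.1563 x 0.03264 = 0.005102 mol.
n(HClO4) in the aliquot = 0.005102 mol.
[diluted HClO4] = 0.005102 / 0.01583 = 0.3223 M.
Dilution factor = 100.0/22.64 = 4.417, so [stock] = 0.3223 x 4.417 = 1.42 M.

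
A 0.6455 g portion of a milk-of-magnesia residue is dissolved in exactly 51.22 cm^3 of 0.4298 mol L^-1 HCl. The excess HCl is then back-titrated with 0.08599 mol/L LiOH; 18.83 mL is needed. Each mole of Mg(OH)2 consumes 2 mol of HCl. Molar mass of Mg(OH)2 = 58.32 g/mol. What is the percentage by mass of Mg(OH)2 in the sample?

92.1%

Total n(HCl) added = 0.4298 x 0.05122 = 0.02201 mol.
n(LiOH) used = 0.08599 x 0.01883 = 0.001619 mol, which equals the excess n(HCl).
So n(HCl) consumed by the sample = 0.02201 - 0.001619 = 0.02040 mol.
n(Mg(OH)2) = 0.02040 / 2 = 0.01020 mol.
mass Mg(OH)2 = 0.01020 x 58.32 = 0.5947 g, so %Mg(OH)2 = 0.5947/0.6455 x 100 = 92.1%.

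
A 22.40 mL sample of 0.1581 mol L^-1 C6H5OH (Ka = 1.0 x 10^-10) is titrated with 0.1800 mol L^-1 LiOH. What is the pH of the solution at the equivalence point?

n(C6H5OH) = 0.1581 x 0.02240 = 0.003541 mol; V(LiOH) at equivalence = 0.003541/0.1800 = 0.01967 L.
At equivalence all the acid is converted to C6H5O-; total volume = 0.02240 + 0.01967 = 0.04207 L, so [C6H5O-] = 0.003541/0.04207 = 0.08417 M.
Kb = Kw/Ka = 1.0e-14 / 1.0 x 10^-10 = 0.000100.
[OH^-] = sqrt(Kb x [C6H5O-]) = sqrt(0.000100 x 0.08417) = 0.00290 M.
pOH = 2.54, so pH = 14.00 - 2.54 = 11.46.

11.46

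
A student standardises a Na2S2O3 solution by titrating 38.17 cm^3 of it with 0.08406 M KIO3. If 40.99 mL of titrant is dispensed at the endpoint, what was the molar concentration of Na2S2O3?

n(KIO3) = 0.08406 x 0.04099 = 0.003446 mol.
From the balanced equation, 1 mol KIO3 reacts with 6 mol Na2S2O3, so n(Na2S2O3) = 0.003446 x 6/1 = 0.02067 mol.
[Na2S2O3] = 0.02067 / 0.03817 L = 0.542 M.

0.542 M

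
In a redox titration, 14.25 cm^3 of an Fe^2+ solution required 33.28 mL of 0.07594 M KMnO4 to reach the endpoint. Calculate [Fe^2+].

n(KMnO4) = 0.07594 x 0.03328 = 0.002527 mol.
From the balanced equation, 1 mol KMnO4 reacts with 5 mol Fe^2+, so n(Fe^2+) = 0.002527 x 5/1 = 0.01264 mol.
[Fe^2+] = 0.01264 / 0.01425 L = 0.887 M.

0.887 M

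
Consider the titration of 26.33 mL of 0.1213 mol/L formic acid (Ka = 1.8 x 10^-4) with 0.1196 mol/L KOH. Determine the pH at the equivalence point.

n(HCOOH) = 0.1213 x 0.02633 = 0.003194 mol; V(KOH) at equivalence = 0.003194/0.1196 = 0.02670 L.
At equivalence all the acid is converted to HCOO-; total volume = 0.02633 + 0.02670 = 0.05303 L, so [HCOO-] = 0.003194/0.05303 = 0.06022 M.
Kb = Kw/Ka = 1.0e-14 / 1.8 x 10^-4 = 5.56e-11.
[OH^-] = sqrt(Kb x [HCOO-]) = sqrt(5.56e-11 x 0.06022) = 1.83e-6 M.
pOH = 5.74, so pH = 14.00 - 5.74 = 8.26.

8.26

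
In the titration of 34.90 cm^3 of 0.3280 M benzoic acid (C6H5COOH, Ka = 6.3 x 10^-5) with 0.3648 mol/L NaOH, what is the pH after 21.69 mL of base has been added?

4.55

Initial n(C6H5COOH) = 0.3280 x 0.03490 = 0.01145 mol.
n(NaOH) added = 0.3648 x 0.02169 = 0.007913 mol, converting that many moles of C6H5COOH to C6H5COO-.
Remaining n(C6H5COOH) = 0.003535 mol; n(C6H5COO-) = 0.007913 mol.
By Henderson-Hasselbalch, pH = pKa + log([A^-]/[HA]) = 4.20 + log(0.007913/0.003535) = 4.20 + (+0.35) = 4.55.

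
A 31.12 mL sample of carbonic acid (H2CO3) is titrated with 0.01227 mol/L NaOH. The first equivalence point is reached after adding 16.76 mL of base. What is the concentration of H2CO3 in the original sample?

0.00661 M

n(NaOH) = 0.01227 x 0.01676 = 0.0002056 mol.
At the first equivalence point, 1 mol OH^- react per mol H2CO3, so n(H2CO3) = 0.0002056 / 1 = 0.0002056 mol.
[H2CO3] = 0.0002056 / 0.03112 L = 0.00661 M.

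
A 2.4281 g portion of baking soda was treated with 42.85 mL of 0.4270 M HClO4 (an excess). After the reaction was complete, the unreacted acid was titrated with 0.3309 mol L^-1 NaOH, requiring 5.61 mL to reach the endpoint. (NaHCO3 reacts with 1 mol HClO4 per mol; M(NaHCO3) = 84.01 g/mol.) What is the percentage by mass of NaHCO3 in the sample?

56.9%

Total n(HClO4) added = 0.4270 x 0.04285 = 0.01830 mol.
n(NaOH) used = 0.3309 x 0.005610 = 0.001856 mol, which equals the excess n(HClO4).
So n(HClO4) consumed by the sample = 0.01830 - 0.001856 = 0.01644 mol.
n(NaHCO3) = 0.01644 / 1 = 0.01644 mol.
mass NaHCO3 = 0.01644 x 84.01 = 1.381 g, so %NaHCO3 = 1.381/2.4281 x 100 = 56.9%.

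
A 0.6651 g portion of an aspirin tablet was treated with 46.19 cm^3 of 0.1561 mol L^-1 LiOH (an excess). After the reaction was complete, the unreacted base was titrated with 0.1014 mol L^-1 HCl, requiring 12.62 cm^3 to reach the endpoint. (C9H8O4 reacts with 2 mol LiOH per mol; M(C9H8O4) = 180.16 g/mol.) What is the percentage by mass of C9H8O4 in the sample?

Total n(LiOH) added = 0.1561 x 0.04619 = 0.007210 mol.
n(HCl) used = 0.1014 x 0.01262 = 0.001280 mol, which equals the excess n(LiOH).
So n(LiOH) consumed by the sample = 0.007210 - 0.001280 = 0.005931 mol.
n(C9H8O4) = 0.005931 / 2 = 0.002965 mol.
mass C9H8O4 = 0.002965 x 180.16 = 0.5342 g, so %C9H8O4 = 0.5342/0.6651 x 100 = 80.3%.

80.3%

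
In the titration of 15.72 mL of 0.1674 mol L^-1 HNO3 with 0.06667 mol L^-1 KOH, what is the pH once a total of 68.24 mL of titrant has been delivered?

12.36

n(acid) = 0.1674 x 0.01572 = 0.002632 mol; n(KOH) added = 0.06667 x 0.06824 = 0.004550 mol.
Base is in excess by 0.004550 - 0.002632 = 0.001918 mol in a total volume of 0.08396 L.
[OH^-] = 0.001918/0.08396 = 0.02284 M, so pOH = 1.64 and pH = 14.00 - 1.64 = 12.36.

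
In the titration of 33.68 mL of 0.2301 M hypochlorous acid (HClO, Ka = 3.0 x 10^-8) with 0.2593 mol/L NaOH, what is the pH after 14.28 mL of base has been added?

Initial n(HClO) = 0.2301 x 0.03368 = 0.007750 mol.
n(NaOH) added = 0.2593 x 0.01428 = 0.003703 mol, converting that many moles of HClO to ClO-.
Remaining n(HClO) = 0.004047 mol; n(ClO-) = 0.003703 mol.
By Henderson-Hasselbalch, pH = pKa + log([A^-]/[HA]) = 7.52 + log(0.003703/0.004047) = 7.52 + (-0.04) = 7.48.

7.48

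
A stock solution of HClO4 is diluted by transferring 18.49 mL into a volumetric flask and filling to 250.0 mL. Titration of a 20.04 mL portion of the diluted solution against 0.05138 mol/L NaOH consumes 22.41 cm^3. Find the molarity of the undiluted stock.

0.777 M

n(NaOH) = 0.05138 x 0.02241 = 0.001151 mol.
n(HClO4) in the aliquot = 0.001151 mol.
[diluted HClO4] = 0.001151 / 0.02004 = 0.05746 M.
Dilution factor = 250.0/18.49 = 13.52, so [stock] = 0.05746 x 13.52 = 0.777 M.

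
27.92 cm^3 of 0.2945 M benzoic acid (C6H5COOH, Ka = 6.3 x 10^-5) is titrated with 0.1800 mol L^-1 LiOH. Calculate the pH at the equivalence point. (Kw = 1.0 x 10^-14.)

n(C6H5COOH) = 0.2945 x 0.02792 = 0.008222 mol; V(LiOH) at equivalence = 0.008222/0.1800 = 0.04568 L.
At equivalence all the acid is converted to C6H5COO-; total volume = 0.02792 + 0.04568 = 0.07360 L, so [C6H5COO-] = 0.008222/0.07360 = 0.1117 M.
Kb = Kw/Ka = 1.0e-14 / 6.3 x 10^-5 = 1.59e-10.
[OH^-] = sqrt(Kb x [C6H5COO-]) = sqrt(1.59e-10 x 0.1117) = 4.21e-6 M.
pOH = 5.38, so pH = 14.00 - 5.38 = 8.62.

8.62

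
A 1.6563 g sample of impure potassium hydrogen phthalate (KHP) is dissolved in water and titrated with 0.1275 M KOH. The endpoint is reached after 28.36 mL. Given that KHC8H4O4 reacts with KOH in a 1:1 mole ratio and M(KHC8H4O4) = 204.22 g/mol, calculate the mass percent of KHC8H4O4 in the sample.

n(KOH) = 0.1275 x 0.02836 = 0.003616 mol.
n(KHC8H4O4) = 0.003616 / 1 = 0.003616 mol.
mass of KHC8H4O4 = 0.003616 x 204.22 = 0.7384 g.
% purity = 0.7384 / 1.6563 x 100 = 44.6%.

44.6%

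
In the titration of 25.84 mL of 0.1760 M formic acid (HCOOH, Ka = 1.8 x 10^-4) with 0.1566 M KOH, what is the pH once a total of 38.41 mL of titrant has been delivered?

12.36

n(acid) = 0.1760 x 0.02584 = 0.004548 mol; n(KOH) added = 0.1566 x 0.03841 = 0.006015 mol.
Base is in excess by 0.006015 - 0.004548 = 0.001467 mol in a total volume of 0.06425 L.
[OH^-] = 0.001467/0.06425 = 0.02284 M, so pOH = 1.64 and pH = 14.00 - 1.64 = 12.36.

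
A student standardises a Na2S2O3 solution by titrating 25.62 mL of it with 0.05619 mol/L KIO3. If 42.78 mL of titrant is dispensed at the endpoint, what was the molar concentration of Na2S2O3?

0.563 M

n(KIO3) = 0.05619 x 0.04278 = 0.002404 mol.
From the balanced equation, 1 mol KIO3 reacts with 6 mol Na2S2O3, so n(Na2S2O3) = 0.002404 x 6/1 = 0.01442 mol.
[Na2S2O3] = 0.01442 / 0.02562 L = 0.563 M.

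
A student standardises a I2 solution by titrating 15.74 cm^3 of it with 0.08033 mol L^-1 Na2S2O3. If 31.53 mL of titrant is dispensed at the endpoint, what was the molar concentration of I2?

n(Na2S2O3) = 0.08033 x 0.03153 = 0.002533 mol.
From the balanced equation, 2 mol Na2S2O3 reacts with 1 mol I2, so n(I2) = 0.002533 x 1/2 = 0.001266 mol.
[I2] = 0.001266 / 0.01574 L = 0.0805 M.

0.0805 M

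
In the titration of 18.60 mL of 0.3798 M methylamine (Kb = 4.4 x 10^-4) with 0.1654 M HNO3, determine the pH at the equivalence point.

n(CH3NH2) = 0.3798 x 0.01860 = 0.007064 mol; V(HNO3) at equivalence = 0.007064/0.1654 = 0.04271 L.
At equivalence the base is fully converted to CH3NH3+; total volume = 0.06131 L, so [CH3NH3+] = 0.007064/0.06131 = 0.1152 M.
Ka(CH3NH3+) = Kw/Kb = 1.0e-14 / 4.4 x 10^-4 = 2.27e-11.
[H^+] = sqrt(Ka x [CH3NH3+]) = sqrt(2.27e-11 x 0.1152) = 1.62e-6 M.
pH = -log(1.62e-6) = 5.79.

5.79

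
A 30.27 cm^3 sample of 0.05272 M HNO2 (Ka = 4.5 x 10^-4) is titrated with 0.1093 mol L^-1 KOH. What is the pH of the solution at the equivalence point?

n(HNO2) = 0.05272 x 0.03027 = 0.001596 mol; V(KOH) at equivalence = 0.001596/0.1093 = 0.01460 L.
At equivalence all the acid is converted to NO2-; total volume = 0.03027 + 0.01460 = 0.04487 L, so [NO2-] = 0.001596/0.04487 = 0.03557 M.
Kb = Kw/Ka = 1.0e-14 / 4.5 x 10^-4 = 2.22e-11.
[OH^-] = sqrt(Kb x [NO2-]) = sqrt(2.22e-11 x 0.03557) = 8.89e-7 M.
pOH = 6.05, so pH = 14.00 - 6.05 = 7.95.

7.95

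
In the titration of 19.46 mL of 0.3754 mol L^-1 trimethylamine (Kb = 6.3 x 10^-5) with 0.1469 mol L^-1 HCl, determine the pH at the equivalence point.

5.39

n((CH3)3N) = 0.3754 x 0.01946 = 0.007305 mol; V(HCl) at equivalence = 0.007305/0.1469 = 0.04973 L.
At equivalence the base is fully converted to (CH3)3NH+; total volume = 0.06919 L, so [(CH3)3NH+] = 0.007305/0.06919 = 0.1056 M.
Ka((CH3)3NH+) = Kw/Kb = 1.0e-14 / 6.3 x 10^-5 = 1.59e-10.
[H^+] = sqrt(Ka x [(CH3)3NH+]) = sqrt(1.59e-10 x 0.1056) = 4.09e-6 M.
pH = -log(4.09e-6) = 5.39.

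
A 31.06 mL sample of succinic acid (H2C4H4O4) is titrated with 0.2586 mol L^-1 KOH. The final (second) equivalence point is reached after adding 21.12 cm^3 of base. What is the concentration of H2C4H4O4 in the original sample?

0.0879 M

n(KOH) = 0.2586 x 0.02112 = 0.005462 mol.
At the final (second) equivalence point, 2 mol OH^- react per mol H2C4H4O4, so n(H2C4H4O4) = 0.005462 / 2 = 0.002731 mol.
[H2C4H4O4] = 0.002731 / 0.03106 L = 0.0879 M.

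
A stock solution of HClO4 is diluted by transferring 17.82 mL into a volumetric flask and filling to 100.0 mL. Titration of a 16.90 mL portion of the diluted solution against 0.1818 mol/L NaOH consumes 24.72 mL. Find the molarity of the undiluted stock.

n(NaOH) = 0.1818 x 0.02472 = 0.004494 mol.
n(HClO4) in the aliquot = 0.004494 mol.
[diluted HClO4] = 0.004494 / 0.01690 = 0.2659 M.
Dilution factor = 100.0/17.82 = 5.612, so [stock] = 0.2659 x 5.612 = 1.49 M.

1.49 M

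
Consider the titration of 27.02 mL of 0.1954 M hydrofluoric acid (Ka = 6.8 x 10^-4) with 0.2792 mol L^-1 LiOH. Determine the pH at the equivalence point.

8.11

n(HF) = 0.1954 x 0.02702 = 0.005280 mol; V(LiOH) at equivalence = 0.005280/0.2792 = 0.01891 L.
At equivalence all the acid is converted to F-; total volume = 0.02702 + 0.01891 = 0.04593 L, so [F-] = 0.005280/0.04593 = 0.1150 M.
Kb = Kw/Ka = 1.0e-14 / 6.8 x 10^-4 = 1.47e-11.
[OH^-] = sqrt(Kb x [F-]) = sqrt(1.47e-11 x 0.1150) = 1.30e-6 M.
pOH = 5.89, so pH = 14.00 - 5.89 = 8.11.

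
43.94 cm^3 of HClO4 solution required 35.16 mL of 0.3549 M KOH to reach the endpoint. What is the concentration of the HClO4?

n(KOH) delivered = 0.3549 x 0.03516 = 0.01248 mol.
For a 1:1 reaction, n(HClO4) = 0.01248 mol.
[HClO4] = 0.01248 mol / 0.04394 L = 0.284 M.

0.284 M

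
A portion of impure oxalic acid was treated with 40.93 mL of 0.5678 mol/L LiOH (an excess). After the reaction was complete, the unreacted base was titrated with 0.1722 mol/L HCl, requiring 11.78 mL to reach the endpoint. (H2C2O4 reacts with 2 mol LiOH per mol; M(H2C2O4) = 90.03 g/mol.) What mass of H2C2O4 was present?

0.955 g

Total n(LiOH) added = 0.5678 x 0.04093 = 0.02324 mol.
n(HCl) used = 0.1722 x 0.01178 = 0.002029 mol, which equals the excess n(LiOH).
So n(LiOH) consumed by the sample = 0.02324 - 0.002029 = 0.02121 mol.
n(H2C2O4) = 0.02121 / 2 = 0.01061 mol.
mass = 0.01061 mol x 90.03 g/mol = 0.955 g.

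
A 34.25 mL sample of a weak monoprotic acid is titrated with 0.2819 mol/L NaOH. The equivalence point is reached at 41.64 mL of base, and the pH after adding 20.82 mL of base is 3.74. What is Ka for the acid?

20.82 mL is half of the equivalence volume, so this is the half-equivalence point where [HA] = [A^-].
At half-equivalence pH = pKa, so pKa = 3.74.
Ka = 10^(-3.74) = 1.8 x 10^-4.

1.8 x 10^-4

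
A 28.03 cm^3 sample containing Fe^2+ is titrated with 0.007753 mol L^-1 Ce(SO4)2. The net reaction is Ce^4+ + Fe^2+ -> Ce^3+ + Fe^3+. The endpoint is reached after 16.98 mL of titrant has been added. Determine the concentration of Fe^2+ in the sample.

n(Ce(SO4)2) = 0.007753 x 0.01698 = 0.0001316 mol.
From the balanced equation, 1 mol Ce(SO4)2 reacts with 1 mol Fe^2+, so n(Fe^2+) = 0.0001316 x 1/1 = 0.0001316 mol.
[Fe^2+] = 0.0001316 / 0.02803 L = 0.00470 M.

0.00470 M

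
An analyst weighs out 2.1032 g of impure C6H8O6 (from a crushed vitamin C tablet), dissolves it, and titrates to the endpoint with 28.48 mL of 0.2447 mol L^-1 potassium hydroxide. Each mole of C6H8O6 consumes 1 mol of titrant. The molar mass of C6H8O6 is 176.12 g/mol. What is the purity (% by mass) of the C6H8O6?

n(KOH) = 0.2447 x 0.02848 = 0.006969 mol.
n(C6H8O6) = 0.006969 / 1 = 0.006969 mol.
mass of C6H8O6 = 0.006969 x 176.12 = 1.227 g.
% purity = 1.227 / 2.1032 x 100 = 58.4%.

58.4%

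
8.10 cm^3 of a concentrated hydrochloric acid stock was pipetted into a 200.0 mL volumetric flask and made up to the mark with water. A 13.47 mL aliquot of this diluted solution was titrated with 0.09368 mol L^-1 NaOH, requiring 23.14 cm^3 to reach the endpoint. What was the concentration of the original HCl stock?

n(NaOH) = 0.09368 x 0.02314 = 0.002168 mol.
n(HCl) in the aliquot = 0.002168 mol.
[diluted HCl] = 0.002168 / 0.01347 = 0.1609 M.
Dilution factor = 200.0/8.100 = 24.69, so [stock] = 0.1609 x 24.69 = 3.97 M.

3.97 M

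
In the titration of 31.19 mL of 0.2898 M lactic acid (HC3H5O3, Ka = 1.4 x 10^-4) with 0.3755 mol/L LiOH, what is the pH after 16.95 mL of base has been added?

4.23

Initial n(HC3H5O3) = 0.2898 x 0.03119 = 0.009039 mol.
n(LiOH) added = 0.3755 x 0.01695 = 0.006365 mol, converting that many moles of HC3H5O3 to C3H5O3-.
Remaining n(HC3H5O3) = 0.002674 mol; n(C3H5O3-) = 0.006365 mol.
By Henderson-Hasselbalch, pH = pKa + log([A^-]/[HA]) = 3.85 + log(0.006365/0.002674) = 3.85 + (+0.38) = 4.23.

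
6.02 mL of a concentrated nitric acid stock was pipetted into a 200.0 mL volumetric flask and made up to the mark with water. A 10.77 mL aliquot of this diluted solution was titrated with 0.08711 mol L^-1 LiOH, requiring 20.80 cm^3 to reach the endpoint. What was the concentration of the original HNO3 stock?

5.59 M

n(LiOH) = 0.08711 x 0.02080 = 0.001812 mol.
n(HNO3) in the aliquot = 0.001812 mol.
[diluted HNO3] = 0.001812 / 0.01077 = 0.1682 M.
Dilution factor = 200.0/6.020 = 33.22, so [stock] = 0.1682 x 33.22 = 5.59 M.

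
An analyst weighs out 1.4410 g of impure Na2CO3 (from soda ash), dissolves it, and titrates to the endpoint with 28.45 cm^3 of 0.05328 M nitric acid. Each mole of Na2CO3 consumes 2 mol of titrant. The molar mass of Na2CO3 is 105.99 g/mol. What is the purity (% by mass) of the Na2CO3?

5.57%

n(HNO3) = 0.05328 x 0.02845 = 0.001516 mol.
n(Na2CO3) = 0.001516 / 2 = 0.0007579 mol.
mass of Na2CO3 = 0.0007579 x 105.99 = 0.08033 g.
% purity = 0.08033 / 1.4410 x 100 = 5.57%.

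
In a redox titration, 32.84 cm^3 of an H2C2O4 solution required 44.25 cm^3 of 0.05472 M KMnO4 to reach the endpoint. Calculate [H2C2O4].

n(KMnO4) = 0.05472 x 0.04425 = 0.002421 mol.
From the balanced equation, 2 mol KMnO4 reacts with 5 mol H2C2O4, so n(H2C2O4) = 0.002421 x 5/2 = 0.006053 mol.
[H2C2O4] = 0.006053 / 0.03284 L = 0.184 M.

0.184 M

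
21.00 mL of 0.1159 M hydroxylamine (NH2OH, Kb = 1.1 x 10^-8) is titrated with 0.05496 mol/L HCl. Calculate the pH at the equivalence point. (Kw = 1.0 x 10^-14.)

3.73

n(NH2OH) = 0.1159 x 0.02100 = 0.002434 mol; V(HCl) at equivalence = 0.002434/0.05496 = 0.04428 L.
At equivalence the base is fully converted to NH3OH+; total volume = 0.06528 L, so [NH3OH+] = 0.002434/0.06528 = 0.03728 M.
Ka(NH3OH+) = Kw/Kb = 1.0e-14 / 1.1 x 10^-8 = 9.09e-7.
[H^+] = sqrt(Ka x [NH3OH+]) = sqrt(9.09e-7 x 0.03728) = 0.000184 M.
pH = -log(0.000184) = 3.73.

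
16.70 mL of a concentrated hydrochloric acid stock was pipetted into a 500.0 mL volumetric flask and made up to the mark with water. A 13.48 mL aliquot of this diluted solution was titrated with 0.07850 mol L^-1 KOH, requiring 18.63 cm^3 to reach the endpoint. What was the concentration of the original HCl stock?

3.25 M

n(KOH) = 0.07850 x 0.01863 = 0.001462 mol.
n(HCl) in the aliquot = 0.001462 mol.
[diluted HCl] = 0.001462 / 0.01348 = 0.1085 M.
Dilution factor = 500.0/16.70 = 29.94, so [stock] = 0.1085 x 29.94 = 3.25 M.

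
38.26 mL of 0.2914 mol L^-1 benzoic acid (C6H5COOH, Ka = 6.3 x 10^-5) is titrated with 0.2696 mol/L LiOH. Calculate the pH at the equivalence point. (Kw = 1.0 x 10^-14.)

8.67

n(C6H5COOH) = 0.2914 x 0.03826 = 0.01115 mol; V(LiOH) at equivalence = 0.01115/0.2696 = 0.04135 L.
At equivalence all the acid is converted to C6H5COO-; total volume = 0.03826 + 0.04135 = 0.07961 L, so [C6H5COO-] = 0.01115/0.07961 = 0.1400 M.
Kb = Kw/Ka = 1.0e-14 / 6.3 x 10^-5 = 1.59e-10.
[OH^-] = sqrt(Kb x [C6H5COO-]) = sqrt(1.59e-10 x 0.1400) = 4.71e-6 M.
pOH = 5.33, so pH = 14.00 - 5.33 = 8.67.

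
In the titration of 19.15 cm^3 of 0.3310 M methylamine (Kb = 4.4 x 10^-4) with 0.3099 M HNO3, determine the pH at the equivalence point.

n(CH3NH2) = 0.3310 x 0.01915 = 0.006339 mol; V(HNO3) at equivalence = 0.006339/0.3099 = 0.02045 L.
At equivalence the base is fully converted to CH3NH3+; total volume = 0.03960 L, so [CH3NH3+] = 0.006339/0.03960 = 0.1601 M.
Ka(CH3NH3+) = Kw/Kb = 1.0e-14 / 4.4 x 10^-4 = 2.27e-11.
[H^+] = sqrt(Ka x [CH3NH3+]) = sqrt(2.27e-11 x 0.1601) = 1.91e-6 M.
pH = -log(1.91e-6) = 5.72.

5.72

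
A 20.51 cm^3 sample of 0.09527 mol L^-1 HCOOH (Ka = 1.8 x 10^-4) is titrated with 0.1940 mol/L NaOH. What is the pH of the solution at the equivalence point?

n(HCOOH) = 0.09527 x 0.02051 = 0.001954 mol; V(NaOH) at equivalence = 0.001954/0.1940 = 0.01007 L.
At equivalence all the acid is converted to HCOO-; total volume = 0.02051 + 0.01007 = 0.03058 L, so [HCOO-] = 0.001954/0.03058 = 0.06389 M.
Kb = Kw/Ka = 1.0e-14 / 1.8 x 10^-4 = 5.56e-11.
[OH^-] = sqrt(Kb x [HCOO-]) = sqrt(5.56e-11 x 0.06389) = 1.88e-6 M.
pOH = 5.72, so pH = 14.00 - 5.72 = 8.28.

8.28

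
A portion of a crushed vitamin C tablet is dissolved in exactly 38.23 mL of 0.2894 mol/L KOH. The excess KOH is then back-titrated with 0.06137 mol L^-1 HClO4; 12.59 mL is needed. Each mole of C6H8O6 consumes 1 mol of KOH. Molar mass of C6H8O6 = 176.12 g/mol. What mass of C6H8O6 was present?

1.81 g

Total n(KOH) added = 0.2894 x 0.03823 = 0.01106 mol.
n(HClO4) used = 0.06137 x 0.01259 = 0.0007726 mol, which equals the excess n(KOH).
So n(KOH) consumed by the sample = 0.01106 - 0.0007726 = 0.01029 mol.
n(C6H8O6) = 0.01029 / 1 = 0.01029 mol.
mass = 0.01029 mol x 176.12 g/mol = 1.81 g.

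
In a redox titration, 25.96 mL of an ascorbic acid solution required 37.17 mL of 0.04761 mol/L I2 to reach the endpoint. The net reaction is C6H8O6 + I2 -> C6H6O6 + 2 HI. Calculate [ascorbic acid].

n(I2) = 0.04761 x 0.03717 = 0.001770 mol.
From the balanced equation, 1 mol I2 reacts with 1 mol ascorbic acid, so n(ascorbic acid) = 0.001770 x 1/1 = 0.001770 mol.
[ascorbic acid] = 0.001770 / 0.02596 L = 0.0682 M.

0.0682 M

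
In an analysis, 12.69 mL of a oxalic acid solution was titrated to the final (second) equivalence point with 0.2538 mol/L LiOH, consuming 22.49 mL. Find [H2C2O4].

0.225 M

n(LiOH) = 0.2538 x 0.02249 = 0.005708 mol.
At the final (second) equivalence point, 2 mol OH^- react per mol H2C2O4, so n(H2C2O4) = 0.005708 / 2 = 0.002854 mol.
[H2C2O4] = 0.002854 / 0.01269 L = 0.225 M.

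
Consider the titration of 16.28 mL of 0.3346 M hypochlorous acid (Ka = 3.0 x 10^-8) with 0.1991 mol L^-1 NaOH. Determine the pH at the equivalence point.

10.31

n(HClO) = 0.3346 x 0.01628 = 0.005447 mol; V(NaOH) at equivalence = 0.005447/0.1991 = 0.02736 L.
At equivalence all the acid is converted to ClO-; total volume = 0.01628 + 0.02736 = 0.04364 L, so [ClO-] = 0.005447/0.04364 = 0.1248 M.
Kb = Kw/Ka = 1.0e-14 / 3.0 x 10^-8 = 3.33e-7.
[OH^-] = sqrt(Kb x [ClO-]) = sqrt(3.33e-7 x 0.1248) = 0.000204 M.
pOH = 3.69, so pH = 14.00 - 3.69 = 10.31.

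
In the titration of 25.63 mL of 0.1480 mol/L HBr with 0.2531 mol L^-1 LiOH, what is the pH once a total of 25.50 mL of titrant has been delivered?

n(acid) = 0.1480 x 0.02563 = 0.003793 mol; n(LiOH) added = 0.2531 x 0.02550 = 0.006454 mol.
Base is in excess by 0.006454 - 0.003793 = 0.002661 mol in a total volume of 0.05113 L.
[OH^-] = 0.002661/0.05113 = 0.05204 M, so pOH = 1.28 and pH = 14.00 - 1.28 = 12.72.

12.72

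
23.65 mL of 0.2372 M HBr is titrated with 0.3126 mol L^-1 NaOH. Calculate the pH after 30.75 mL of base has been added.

12.87

n(acid) = 0.2372 x 0.02365 = 0.005610 mol; n(NaOH) added = 0.3126 x 0.03075 = 0.009612 mol.
Base is in excess by 0.009612 - 0.005610 = 0.004003 mol in a total volume of 0.05440 L.
[OH^-] = 0.004003/0.05440 = 0.07358 M, so pOH = 1.13 and pH = 14.00 - 1.13 = 12.87.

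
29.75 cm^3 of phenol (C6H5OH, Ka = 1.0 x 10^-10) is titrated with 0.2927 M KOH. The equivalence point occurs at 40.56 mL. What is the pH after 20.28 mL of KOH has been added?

20.28 mL is exactly half the equivalence volume (40.56/2), i.e. the half-equivalence point.
There, n(HA) = n(A^-), so pH = pKa = -log(1.0 x 10^-10) = 10.00.

10.00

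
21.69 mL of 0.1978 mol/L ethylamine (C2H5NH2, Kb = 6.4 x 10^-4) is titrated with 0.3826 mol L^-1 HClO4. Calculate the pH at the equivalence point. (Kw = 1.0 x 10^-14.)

n(C2H5NH2) = 0.1978 x 0.02169 = 0.004290 mol; V(HClO4) at equivalence = 0.004290/0.3826 = 0.01121 L.
At equivalence the base is fully converted to C2H5NH3+; total volume = 0.03290 L, so [C2H5NH3+] = 0.004290/0.03290 = 0.1304 M.
Ka(C2H5NH3+) = Kw/Kb = 1.0e-14 / 6.4 x 10^-4 = 1.56e-11.
[H^+] = sqrt(Ka x [C2H5NH3+]) = sqrt(1.56e-11 x 0.1304) = 1.43e-6 M.
pH = -log(1.43e-6) = 5.85.

5.85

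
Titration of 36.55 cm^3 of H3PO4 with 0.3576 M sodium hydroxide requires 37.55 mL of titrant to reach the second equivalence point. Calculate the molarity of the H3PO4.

0.184 M

n(NaOH) = 0.3576 x 0.03755 = 0.01343 mol.
At the second equivalence point, 2 mol OH^- react per mol H3PO4, so n(H3PO4) = 0.01343 / 2 = 0.006714 mol.
[H3PO4] = 0.006714 / 0.03655 L = 0.184 M.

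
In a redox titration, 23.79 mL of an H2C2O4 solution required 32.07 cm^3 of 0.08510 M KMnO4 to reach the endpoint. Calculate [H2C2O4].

0.287 M

n(KMnO4) = 0.08510 x 0.03207 = 0.002729 mol.
From the balanced equation, 2 mol KMnO4 reacts with 5 mol H2C2O4, so n(H2C2O4) = 0.002729 x 5/2 = 0.006823 mol.
[H2C2O4] = 0.006823 / 0.02379 L = 0.287 M.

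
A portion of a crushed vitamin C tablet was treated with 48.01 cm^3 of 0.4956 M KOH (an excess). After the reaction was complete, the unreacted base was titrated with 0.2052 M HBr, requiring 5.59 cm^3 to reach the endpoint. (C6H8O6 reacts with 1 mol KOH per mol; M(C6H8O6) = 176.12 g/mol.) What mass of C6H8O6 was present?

3.99 g

Total n(KOH) added = 0.4956 x 0.04801 = 0.02379 mol.
n(HBr) used = 0.2052 x 0.005590 = 0.001147 mol, which equals the excess n(KOH).
So n(KOH) consumed by the sample = 0.02379 - 0.001147 = 0.02265 mol.
n(C6H8O6) = 0.02265 / 1 = 0.02265 mol.
mass = 0.02265 mol x 176.12 g/mol = 3.99 g.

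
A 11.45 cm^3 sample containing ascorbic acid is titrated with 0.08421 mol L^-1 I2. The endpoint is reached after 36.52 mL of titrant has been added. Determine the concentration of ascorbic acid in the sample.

n(I2) = 0.08421 x 0.03652 = 0.003075 mol.
From the balanced equation, 1 mol I2 reacts with 1 mol ascorbic acid, so n(ascorbic acid) = 0.003075 x 1/1 = 0.003075 mol.
[ascorbic acid] = 0.003075 / 0.01145 L = 0.269 M.

0.269 M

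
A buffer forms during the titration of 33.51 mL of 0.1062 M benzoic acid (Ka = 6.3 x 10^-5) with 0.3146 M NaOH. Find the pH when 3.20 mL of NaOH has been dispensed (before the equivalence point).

3.80

Initial n(C6H5COOH) = 0.1062 x 0.03351 = 0.003559 mol.
n(NaOH) added = 0.3146 x 0.003200 = 0.001007 mol, converting that many moles of C6H5COOH to C6H5COO-.
Remaining n(C6H5COOH) = 0.002552 mol; n(C6H5COO-) = 0.001007 mol.
By Henderson-Hasselbalch, pH = pKa + log([A^-]/[HA]) = 4.20 + log(0.001007/0.002552) = 4.20 + (-0.40) = 3.80.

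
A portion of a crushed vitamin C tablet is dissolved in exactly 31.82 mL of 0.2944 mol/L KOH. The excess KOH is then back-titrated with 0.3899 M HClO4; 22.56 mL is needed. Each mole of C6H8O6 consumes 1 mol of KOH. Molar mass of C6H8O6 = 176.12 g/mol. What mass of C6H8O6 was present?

Total n(KOH) added = 0.2944 x 0.03182 = 0.009368 mol.
n(HClO4) used = 0.3899 x 0.02256 = 0.008796 mol, which equals the excess n(KOH).
So n(KOH) consumed by the sample = 0.009368 - 0.008796 = 0.0005717 mol.
n(C6H8O6) = 0.0005717 / 1 = 0.0005717 mol.
mass = 0.0005717 mol x 176.12 g/mol = 0.101 g.

0.101 g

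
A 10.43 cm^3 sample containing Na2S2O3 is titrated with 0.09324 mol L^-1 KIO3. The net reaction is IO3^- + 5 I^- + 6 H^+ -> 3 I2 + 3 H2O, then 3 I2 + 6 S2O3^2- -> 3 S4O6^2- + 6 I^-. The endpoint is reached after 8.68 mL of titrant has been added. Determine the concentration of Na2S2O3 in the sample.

n(KIO3) = 0.09324 x 0.008680 = 0.0008093 mol.
From the balanced equation, 1 mol KIO3 reacts with 6 mol Na2S2O3, so n(Na2S2O3) = 0.0008093 x 6/1 = 0.004856 mol.
[Na2S2O3] = 0.004856 / 0.01043 L = 0.466 M.

0.466 M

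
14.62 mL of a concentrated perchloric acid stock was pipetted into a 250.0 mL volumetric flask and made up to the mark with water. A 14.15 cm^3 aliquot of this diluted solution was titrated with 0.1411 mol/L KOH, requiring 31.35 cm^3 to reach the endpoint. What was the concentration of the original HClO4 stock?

5.35 M

n(KOH) = 0.1411 x 0.03135 = 0.004423 mol.
n(HClO4) in the aliquot = 0.004423 mol.
[diluted HClO4] = 0.004423 / 0.01415 = 0.3126 M.
Dilution factor = 250.0/14.62 = 17.10, so [stock] = 0.3126 x 17.10 = 5.35 M.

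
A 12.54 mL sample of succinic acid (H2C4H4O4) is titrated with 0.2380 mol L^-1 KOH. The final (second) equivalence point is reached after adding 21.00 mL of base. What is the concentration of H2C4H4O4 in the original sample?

n(KOH) = 0.2380 x 0.02100 = 0.004998 mol.
At the final (second) equivalence point, 2 mol OH^- react per mol H2C4H4O4, so n(H2C4H4O4) = 0.004998 / 2 = 0.002499 mol.
[H2C4H4O4] = 0.002499 / 0.01254 L = 0.199 M.

0.199 M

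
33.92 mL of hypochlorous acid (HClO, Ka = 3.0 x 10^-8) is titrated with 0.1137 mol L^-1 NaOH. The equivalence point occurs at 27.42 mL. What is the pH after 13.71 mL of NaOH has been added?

7.52

13.71 mL is exactly half the equivalence volume (27.42/2), i.e. the half-equivalence point.
There, n(HA) = n(A^-), so pH = pKa = -log(3.0 x 10^-8) = 7.52.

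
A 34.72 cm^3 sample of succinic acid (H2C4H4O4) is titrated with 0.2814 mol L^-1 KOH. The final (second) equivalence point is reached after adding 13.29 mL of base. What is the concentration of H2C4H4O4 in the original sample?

0.0539 M

n(KOH) = 0.2814 x 0.01329 = 0.003740 mol.
At the final (second) equivalence point, 2 mol OH^- react per mol H2C4H4O4, so n(H2C4H4O4) = 0.003740 / 2 = 0.001870 mol.
[H2C4H4O4] = 0.001870 / 0.03472 L = 0.0539 M.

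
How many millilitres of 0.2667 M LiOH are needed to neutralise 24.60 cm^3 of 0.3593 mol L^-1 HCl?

n(HCl) = 0.3593 mol/L x 0.02460 L = 0.008839 mol.
At equivalence n(LiOH) = n(HCl) = 0.008839 mol.
V(LiOH) = 0.008839 / 0.2667 = 0.03314 L = 33.1 mL.

33.1 mL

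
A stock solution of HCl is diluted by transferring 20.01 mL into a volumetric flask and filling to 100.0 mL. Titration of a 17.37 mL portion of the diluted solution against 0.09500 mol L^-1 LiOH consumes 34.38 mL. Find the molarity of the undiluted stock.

n(LiOH) = 0.09500 x 0.03438 = 0.003266 mol.
n(HCl) in the aliquot = 0.003266 mol.
[diluted HCl] = 0.003266 / 0.01737 = 0.1880 M.
Dilution factor = 100.0/20.01 = 4.998, so [stock] = 0.1880 x 4.998 = 0.940 M.

0.940 M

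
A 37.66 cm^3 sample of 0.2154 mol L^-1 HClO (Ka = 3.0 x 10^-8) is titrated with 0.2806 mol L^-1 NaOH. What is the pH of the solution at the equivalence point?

10.30

n(HClO) = 0.2154 x 0.03766 = 0.008112 mol; V(NaOH) at equivalence = 0.008112/0.2806 = 0.02891 L.
At equivalence all the acid is converted to ClO-; total volume = 0.03766 + 0.02891 = 0.06657 L, so [ClO-] = 0.008112/0.06657 = 0.1219 M.
Kb = Kw/Ka = 1.0e-14 / 3.0 x 10^-8 = 3.33e-7.
[OH^-] = sqrt(Kb x [ClO-]) = sqrt(3.33e-7 x 0.1219) = 0.000202 M.
pOH = 3.70, so pH = 14.00 - 3.70 = 10.30.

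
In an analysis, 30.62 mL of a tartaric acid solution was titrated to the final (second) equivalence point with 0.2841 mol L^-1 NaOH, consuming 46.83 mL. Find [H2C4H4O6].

0.217 M

n(NaOH) = 0.2841 x 0.04683 = 0.01330 mol.
At the final (second) equivalence point, 2 mol OH^- react per mol H2C4H4O6, so n(H2C4H4O6) = 0.01330 / 2 = 0.006652 mol.
[H2C4H4O6] = 0.006652 / 0.03062 L = 0.217 M.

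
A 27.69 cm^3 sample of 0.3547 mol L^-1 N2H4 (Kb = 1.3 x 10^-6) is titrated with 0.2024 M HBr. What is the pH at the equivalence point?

4.50

n(N2H4) = 0.3547 x 0.02769 = 0.009822 mol; V(HBr) at equivalence = 0.009822/0.2024 = 0.04853 L.
At equivalence the base is fully converted to N2H5+; total volume = 0.07622 L, so [N2H5+] = 0.009822/0.07622 = 0.1289 M.
Ka(N2H5+) = Kw/Kb = 1.0e-14 / 1.3 x 10^-6 = 7.69e-9.
[H^+] = sqrt(Ka x [N2H5+]) = sqrt(7.69e-9 x 0.1289) = 3.15e-5 M.
pH = -log(3.15e-5) = 4.50.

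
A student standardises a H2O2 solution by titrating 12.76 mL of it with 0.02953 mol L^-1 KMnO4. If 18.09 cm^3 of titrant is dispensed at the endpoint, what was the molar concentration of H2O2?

0.105 M

n(KMnO4) = 0.02953 x 0.01809 = 0.0005342 mol.
From the balanced equation, 2 mol KMnO4 reacts with 5 mol H2O2, so n(H2O2) = 0.0005342 x 5/2 = 0.001335 mol.
[H2O2] = 0.001335 / 0.01276 L = 0.105 M.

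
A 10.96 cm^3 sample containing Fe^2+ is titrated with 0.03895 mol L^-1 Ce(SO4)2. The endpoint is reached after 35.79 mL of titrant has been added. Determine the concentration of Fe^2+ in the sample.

0.127 M

n(Ce(SO4)2) = 0.03895 x 0.03579 = 0.001394 mol.
From the balanced equation, 1 mol Ce(SO4)2 reacts with 1 mol Fe^2+, so n(Fe^2+) = 0.001394 x 1/1 = 0.001394 mol.
[Fe^2+] = 0.001394 / 0.01096 L = 0.127 M.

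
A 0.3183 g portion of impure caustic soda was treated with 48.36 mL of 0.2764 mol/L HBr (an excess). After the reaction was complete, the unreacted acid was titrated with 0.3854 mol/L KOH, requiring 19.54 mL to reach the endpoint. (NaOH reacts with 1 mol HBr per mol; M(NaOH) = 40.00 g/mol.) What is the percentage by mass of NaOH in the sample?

Total n(HBr) added = 0.2764 x 0.04836 = 0.01337 mol.
n(KOH) used = 0.3854 x 0.01954 = 0.007531 mol, which equals the excess n(HBr).
So n(HBr) consumed by the sample = 0.01337 - 0.007531 = 0.005836 mol.
n(NaOH) = 0.005836 / 1 = 0.005836 mol.
mass NaOH = 0.005836 x 40.00 = 0.2334 g, so %NaOH = 0.2334/0.3183 x 100 = 73.3%.

73.3%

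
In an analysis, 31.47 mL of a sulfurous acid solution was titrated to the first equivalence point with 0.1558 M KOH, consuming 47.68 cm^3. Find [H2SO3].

n(KOH) = 0.1558 x 0.04768 = 0.007429 mol.
At the first equivalence point, 1 mol OH^- react per mol H2SO3, so n(H2SO3) = 0.007429 / 1 = 0.007429 mol.
[H2SO3] = 0.007429 / 0.03147 L = 0.236 M.

0.236 M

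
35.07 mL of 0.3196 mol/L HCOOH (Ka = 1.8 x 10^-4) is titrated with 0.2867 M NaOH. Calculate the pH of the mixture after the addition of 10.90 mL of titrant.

3.33

Initial n(HCOOH) = 0.3196 x 0.03507 = 0.01121 mol.
n(NaOH) added = 0.2867 x 0.01090 = 0.003125 mol, converting that many moles of HCOOH to HCOO-.
Remaining n(HCOOH) = 0.008083 mol; n(HCOO-) = 0.003125 mol.
By Henderson-Hasselbalch, pH = pKa + log([A^-]/[HA]) = 3.74 + log(0.003125/0.008083) = 3.74 + (-0.41) = 3.33.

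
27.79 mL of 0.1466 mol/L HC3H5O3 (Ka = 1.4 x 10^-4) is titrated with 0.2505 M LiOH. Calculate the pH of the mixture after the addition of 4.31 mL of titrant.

3.41

Initial n(HC3H5O3) = 0.1466 x 0.02779 = 0.004074 mol.
n(LiOH) added = 0.2505 x 0.004310 = 0.001080 mol, converting that many moles of HC3H5O3 to C3H5O3-.
Remaining n(HC3H5O3) = 0.002994 mol; n(C3H5O3-) = 0.001080 mol.
By Henderson-Hasselbalch, pH = pKa + log([A^-]/[HA]) = 3.85 + log(0.001080/0.002994) = 3.85 + (-0.44) = 3.41.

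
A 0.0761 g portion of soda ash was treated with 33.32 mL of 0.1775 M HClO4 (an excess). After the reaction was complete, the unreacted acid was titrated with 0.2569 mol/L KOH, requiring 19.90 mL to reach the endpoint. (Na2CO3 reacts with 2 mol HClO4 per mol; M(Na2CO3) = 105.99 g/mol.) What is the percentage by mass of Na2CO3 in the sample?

Total n(HClO4) added = 0.1775 x 0.03332 = 0.005914 mol.
n(KOH) used = 0.2569 x 0.01990 = 0.005112 mol, which equals the excess n(HClO4).
So n(HClO4) consumed by the sample = 0.005914 - 0.005112 = 0.0008020 mol.
n(Na2CO3) = 0.0008020 / 2 = 0.0004010 mol.
mass Na2CO3 = 0.0004010 x 105.99 = 0.04250 g, so %Na2CO3 = 0.04250/0.0761 x 100 = 55.8%.

55.8%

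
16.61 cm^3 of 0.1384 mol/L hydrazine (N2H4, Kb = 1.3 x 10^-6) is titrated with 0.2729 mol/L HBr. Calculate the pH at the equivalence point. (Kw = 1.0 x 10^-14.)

n(N2H4) = 0.1384 x 0.01661 = 0.002299 mol; V(HBr) at equivalence = 0.002299/0.2729 = 0.008424 L.
At equivalence the base is fully converted to N2H5+; total volume = 0.02503 L, so [N2H5+] = 0.002299/0.02503 = 0.09183 M.
Ka(N2H5+) = Kw/Kb = 1.0e-14 / 1.3 x 10^-6 = 7.69e-9.
[H^+] = sqrt(Ka x [N2H5+]) = sqrt(7.69e-9 x 0.09183) = 2.66e-5 M.
pH = -log(2.66e-5) = 4.58.

4.58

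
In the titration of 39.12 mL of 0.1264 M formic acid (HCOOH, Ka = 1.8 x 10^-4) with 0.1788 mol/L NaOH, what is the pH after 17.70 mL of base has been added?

Initial n(HCOOH) = 0.1264 x 0.03912 = 0.004945 mol.
n(NaOH) added = 0.1788 x 0.01770 = 0.003165 mol, converting that many moles of HCOOH to HCOO-.
Remaining n(HCOOH) = 0.001780 mol; n(HCOO-) = 0.003165 mol.
By Henderson-Hasselbalch, pH = pKa + log([A^-]/[HA]) = 3.74 + log(0.003165/0.001780) = 3.74 + (+0.25) = 3.99.

3.99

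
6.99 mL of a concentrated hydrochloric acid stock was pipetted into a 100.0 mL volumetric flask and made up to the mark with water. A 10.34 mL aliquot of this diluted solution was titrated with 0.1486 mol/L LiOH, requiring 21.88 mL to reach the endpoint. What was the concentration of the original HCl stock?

n(LiOH) = 0.1486 x 0.02188 = 0.003251 mol.
n(HCl) in the aliquot = 0.003251 mol.
[diluted HCl] = 0.003251 / 0.01034 = 0.3144 M.
Dilution factor = 100.0/6.990 = 14.31, so [stock] = 0.3144 x 14.31 = 4.50 M.

4.50 M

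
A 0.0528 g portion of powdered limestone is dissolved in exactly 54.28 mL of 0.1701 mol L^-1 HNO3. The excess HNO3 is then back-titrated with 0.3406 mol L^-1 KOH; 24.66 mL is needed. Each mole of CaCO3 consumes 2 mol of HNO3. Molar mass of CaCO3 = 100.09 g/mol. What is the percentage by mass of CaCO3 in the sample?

Total n(HNO3) added = 0.1701 x 0.05428 = 0.009233 mol.
n(KOH) used = 0.3406 x 0.02466 = 0.008399 mol, which equals the excess n(HNO3).
So n(HNO3) consumed by the sample = 0.009233 - 0.008399 = 0.0008338 mol.
n(CaCO3) = 0.0008338 / 2 = 0.0004169 mol.
mass CaCO3 = 0.0004169 x 100.09 = 0.04173 g, so %CaCO3 = 0.04173/0.0528 x 100 = 79.0%.

79.0%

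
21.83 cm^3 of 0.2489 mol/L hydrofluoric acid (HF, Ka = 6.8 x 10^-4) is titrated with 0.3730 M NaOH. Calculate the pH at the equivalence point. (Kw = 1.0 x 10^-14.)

n(HF) = 0.2489 x 0.02183 = 0.005433 mol; V(NaOH) at equivalence = 0.005433/0.3730 = 0.01457 L.
At equivalence all the acid is converted to F-; total volume = 0.02183 + 0.01457 = 0.03640 L, so [F-] = 0.005433/0.03640 = 0.1493 M.
Kb = Kw/Ka = 1.0e-14 / 6.8 x 10^-4 = 1.47e-11.
[OH^-] = sqrt(Kb x [F-]) = sqrt(1.47e-11 x 0.1493) = 1.48e-6 M.
pOH = 5.83, so pH = 14.00 - 5.83 = 8.17.

8.17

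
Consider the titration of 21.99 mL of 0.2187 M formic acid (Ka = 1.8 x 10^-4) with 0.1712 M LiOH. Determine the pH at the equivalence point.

n(HCOOH) = 0.2187 x 0.02199 = 0.004809 mol; V(LiOH) at equivalence = 0.004809/0.1712 = 0.02809 L.
At equivalence all the acid is converted to HCOO-; total volume = 0.02199 + 0.02809 = 0.05008 L, so [HCOO-] = 0.004809/0.05008 = 0.09603 M.
Kb = Kw/Ka = 1.0e-14 / 1.8 x 10^-4 = 5.56e-11.
[OH^-] = sqrt(Kb x [HCOO-]) = sqrt(5.56e-11 x 0.09603) = 2.31e-6 M.
pOH = 5.64, so pH = 14.00 - 5.64 = 8.36.

8.36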